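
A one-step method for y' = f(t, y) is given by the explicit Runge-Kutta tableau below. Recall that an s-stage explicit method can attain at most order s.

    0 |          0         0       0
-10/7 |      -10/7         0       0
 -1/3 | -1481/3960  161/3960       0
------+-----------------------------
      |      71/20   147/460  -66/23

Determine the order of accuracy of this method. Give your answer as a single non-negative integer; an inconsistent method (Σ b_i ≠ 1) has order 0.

b = (71/20, 147/460, -66/23)
c = (0, -10/7, -1/3)
Ac = (0, 0, -23/396)
Σ b_i: 71/20·1 + 147/460·1 + (-66/23)·1 = 1 ✓
b·c: 147/460·(-10/7) + (-66/23)·(-1/3) = 1/2 ✓
b·c²: 147/460·100/49 + (-66/23)·1/9 = 1/3 ✓
b·Ac: (-66/23)·(-23/396) = 1/6 ✓; 3 stages ⇒ order 3.

3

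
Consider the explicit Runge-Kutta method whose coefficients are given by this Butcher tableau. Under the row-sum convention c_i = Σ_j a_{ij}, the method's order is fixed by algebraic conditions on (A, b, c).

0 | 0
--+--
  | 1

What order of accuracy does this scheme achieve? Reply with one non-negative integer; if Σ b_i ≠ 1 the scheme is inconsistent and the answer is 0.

1

b = (1)
c = (0)
Σ b_i: 1·1 = 1 ✓; 1 stage ⇒ order 1.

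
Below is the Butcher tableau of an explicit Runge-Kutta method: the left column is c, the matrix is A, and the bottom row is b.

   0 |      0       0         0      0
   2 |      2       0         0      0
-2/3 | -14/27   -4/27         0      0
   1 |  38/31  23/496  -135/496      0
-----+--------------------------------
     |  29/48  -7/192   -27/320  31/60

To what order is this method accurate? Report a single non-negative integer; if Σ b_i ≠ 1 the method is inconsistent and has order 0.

4

b = (29/48, -7/192, -27/320, 31/60)
c = (0, 2, -2/3, 1)
Ac = (0, 0, -8/27, 17/62)
Σ b_i: 29/48·1 + (-7/192)·1 + (-27/320)·1 + 31/60·1 = 1 ✓
b·c: (-7/192)·2 + (-27/320)·(-2/3) + 31/60·1 = 1/2 ✓
b·c²: (-7/192)·4 + (-27/320)·4/9 + 31/60·1 = 1/3 ✓
b·Ac: (-27/320)·(-8/27) + 31/60·17/62 = 1/6 ✓
b·c³: (-7/192)·8 + (-27/320)·(-8/27) + 31/60·1 = 1/4 ✓
b·(c∘Ac): (-27/320)·16/81 + 31/60·17/62 = 1/8 ✓
b·Ac²: (-27/320)·(-16/27) + 31/60·2/31 = 1/12 ✓
b·A²c: 31/60·5/62 = 1/24 ✓; 4 stages ⇒ order 4.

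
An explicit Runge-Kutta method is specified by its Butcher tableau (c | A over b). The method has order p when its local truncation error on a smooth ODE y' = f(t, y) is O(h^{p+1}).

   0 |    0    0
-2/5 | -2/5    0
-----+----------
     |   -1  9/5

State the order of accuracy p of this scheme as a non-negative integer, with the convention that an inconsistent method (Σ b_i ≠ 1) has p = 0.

b = (-1, 9/5)
c = (0, -2/5)
Σ b_i: (-1)·1 + 9/5·1 = 4/5 ≠ 1 ⇒ order 0.

0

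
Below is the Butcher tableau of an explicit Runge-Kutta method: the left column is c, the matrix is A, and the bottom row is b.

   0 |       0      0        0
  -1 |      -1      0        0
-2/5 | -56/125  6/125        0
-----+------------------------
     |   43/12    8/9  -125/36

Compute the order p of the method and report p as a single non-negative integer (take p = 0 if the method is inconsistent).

b = (43/12, 8/9, -125/36)
c = (0, -1, -2/5)
Ac = (0, 0, -6/125)
Σ b_i: 43/12·1 + 8/9·1 + (-125/36)·1 = 1 ✓
b·c: 8/9·(-1) + (-125/36)·(-2/5) = 1/2 ✓
b·c²: 8/9·1 + (-125/36)·4/25 = 1/3 ✓
b·Ac: (-125/36)·(-6/125) = 1/6 ✓; 3 stages ⇒ order 3.

3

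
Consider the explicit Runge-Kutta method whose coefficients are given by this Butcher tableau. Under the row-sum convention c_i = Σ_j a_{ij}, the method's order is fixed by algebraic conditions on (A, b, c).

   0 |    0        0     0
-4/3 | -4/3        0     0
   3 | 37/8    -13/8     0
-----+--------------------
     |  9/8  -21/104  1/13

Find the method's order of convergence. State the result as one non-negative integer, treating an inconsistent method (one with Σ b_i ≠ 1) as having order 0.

b = (9/8, -21/104, 1/13)
c = (0, -4/3, 3)
Ac = (0, 0, 13/6)
Σ b_i: 9/8·1 + (-21/104)·1 + 1/13·1 = 1 ✓
b·c: (-21/104)·(-4/3) + 1/13·3 = 1/2 ✓
b·c²: (-21/104)·16/9 + 1/13·9 = 1/3 ✓
b·Ac: 1/13·13/6 = 1/6 ✓; 3 stages ⇒ order 3.

3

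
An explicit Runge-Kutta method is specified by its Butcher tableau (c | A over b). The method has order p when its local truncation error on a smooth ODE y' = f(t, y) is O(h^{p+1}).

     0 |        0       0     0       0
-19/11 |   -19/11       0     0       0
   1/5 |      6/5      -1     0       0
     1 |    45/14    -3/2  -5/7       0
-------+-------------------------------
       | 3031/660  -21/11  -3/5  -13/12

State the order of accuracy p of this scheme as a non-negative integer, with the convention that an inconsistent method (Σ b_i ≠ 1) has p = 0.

1

b = (3031/660, -21/11, -3/5, -13/12)
c = (0, -19/11, 1/5, 1)
Ac = (0, 0, 19/11, 377/154)
Σ b_i: 3031/660·1 + (-21/11)·1 + (-3/5)·1 + (-13/12)·1 = 1 ✓
b·c: (-21/11)·(-19/11) + (-3/5)·1/5 + (-13/12)·1 = 76019/36300 ≠ 1/2 ⇒ order 1.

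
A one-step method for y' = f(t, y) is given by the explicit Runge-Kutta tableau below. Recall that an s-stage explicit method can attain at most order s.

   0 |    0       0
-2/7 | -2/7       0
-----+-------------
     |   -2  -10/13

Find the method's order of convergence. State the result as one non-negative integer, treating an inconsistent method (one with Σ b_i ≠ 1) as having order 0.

b = (-2, -10/13)
c = (0, -2/7)
Σ b_i: (-2)·1 + (-10/13)·1 = -36/13 ≠ 1 ⇒ order 0.

0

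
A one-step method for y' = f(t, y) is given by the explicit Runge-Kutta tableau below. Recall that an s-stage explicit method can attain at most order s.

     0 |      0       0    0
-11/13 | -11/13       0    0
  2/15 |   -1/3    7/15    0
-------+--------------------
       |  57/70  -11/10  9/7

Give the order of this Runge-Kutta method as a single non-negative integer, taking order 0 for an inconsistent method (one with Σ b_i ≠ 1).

b = (57/70, -11/10, 9/7)
c = (0, -11/13, 2/15)
Ac = (0, 0, -77/195)
Σ b_i: 57/70·1 + (-11/10)·1 + 9/7·1 = 1 ✓
b·c: (-11/10)·(-11/13) + 9/7·2/15 = 1003/910 ≠ 1/2 ⇒ order 1.

1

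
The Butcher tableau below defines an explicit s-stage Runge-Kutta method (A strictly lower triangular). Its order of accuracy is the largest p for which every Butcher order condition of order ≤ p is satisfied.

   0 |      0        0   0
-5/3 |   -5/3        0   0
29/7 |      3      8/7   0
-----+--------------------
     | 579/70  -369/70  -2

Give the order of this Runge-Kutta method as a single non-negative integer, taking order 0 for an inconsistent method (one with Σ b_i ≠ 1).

2

b = (579/70, -369/70, -2)
c = (0, -5/3, 29/7)
Ac = (0, 0, -40/21)
Σ b_i: 579/70·1 + (-369/70)·1 + (-2)·1 = 1 ✓
b·c: (-369/70)·(-5/3) + (-2)·29/7 = 1/2 ✓
b·c²: (-369/70)·25/9 + (-2)·841/49 = -4799/98 ≠ 1/3 ⇒ order 2.
b·Ac: (-2)·(-40/21) = 80/21 ≠ 1/6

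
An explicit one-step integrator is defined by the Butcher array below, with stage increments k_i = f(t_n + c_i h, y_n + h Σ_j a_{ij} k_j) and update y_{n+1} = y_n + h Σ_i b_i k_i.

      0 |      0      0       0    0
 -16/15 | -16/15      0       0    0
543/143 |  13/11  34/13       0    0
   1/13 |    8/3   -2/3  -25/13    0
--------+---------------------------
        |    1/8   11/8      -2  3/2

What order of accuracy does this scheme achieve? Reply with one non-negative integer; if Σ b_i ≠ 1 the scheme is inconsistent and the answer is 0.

b = (1/8, 11/8, -2, 3/2)
c = (0, -16/15, 543/143, 1/13)
Ac = (0, 0, -544/195, -551387/83655)
Σ b_i: 1/8·1 + 11/8·1 + (-2)·1 + 3/2·1 = 1 ✓
b·c: 11/8·(-16/15) + (-2)·543/143 + 3/2·1/13 = -38377/4290 ≠ 1/2 ⇒ order 1.

1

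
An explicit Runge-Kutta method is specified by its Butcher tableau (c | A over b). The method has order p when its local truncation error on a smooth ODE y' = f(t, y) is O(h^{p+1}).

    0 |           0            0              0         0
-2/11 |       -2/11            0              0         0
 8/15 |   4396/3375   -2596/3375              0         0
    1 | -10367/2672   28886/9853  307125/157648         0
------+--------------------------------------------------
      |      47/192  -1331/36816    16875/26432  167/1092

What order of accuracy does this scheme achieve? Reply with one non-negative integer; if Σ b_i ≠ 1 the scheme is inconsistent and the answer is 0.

b = (47/192, -1331/36816, 16875/26432, 167/1092)
c = (0, -2/11, 8/15, 1)
Ac = (0, 0, 472/3375, 169/334)
Σ b_i: 47/192·1 + (-1331/36816)·1 + 16875/26432·1 + 167/1092·1 = 1 ✓
b·c: (-1331/36816)·(-2/11) + 16875/26432·8/15 + 167/1092·1 = 1/2 ✓
b·c²: (-1331/36816)·4/121 + 16875/26432·64/225 + 167/1092·1 = 1/3 ✓
b·Ac: 16875/26432·472/3375 + 167/1092·169/334 = 1/6 ✓
b·c³: (-1331/36816)·(-8/1331) + 16875/26432·512/3375 + 167/1092·1 = 1/4 ✓
b·(c∘Ac): 16875/26432·3776/50625 + 167/1092·169/334 = 1/8 ✓
b·Ac²: 16875/26432·(-944/37125) + 167/1092·1196/1837 = 1/12 ✓
b·A²c: 167/1092·91/334 = 1/24 ✓; 4 stages ⇒ order 4.

4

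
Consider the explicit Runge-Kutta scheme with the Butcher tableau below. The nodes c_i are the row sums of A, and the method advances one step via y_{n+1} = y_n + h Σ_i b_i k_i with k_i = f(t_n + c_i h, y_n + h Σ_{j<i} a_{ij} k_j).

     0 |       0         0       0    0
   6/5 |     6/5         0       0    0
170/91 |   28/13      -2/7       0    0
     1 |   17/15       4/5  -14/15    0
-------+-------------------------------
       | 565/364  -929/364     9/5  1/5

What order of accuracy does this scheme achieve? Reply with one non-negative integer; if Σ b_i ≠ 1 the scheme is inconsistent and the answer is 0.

2

b = (565/364, -929/364, 9/5, 1/5)
c = (0, 6/5, 170/91, 1)
Ac = (0, 0, -12/35, -764/975)
Σ b_i: 565/364·1 + (-929/364)·1 + 9/5·1 + 1/5·1 = 1 ✓
b·c: (-929/364)·6/5 + 9/5·170/91 + 1/5·1 = 1/2 ✓
b·c²: (-929/364)·36/25 + 9/5·28900/8281 + 1/5·1 = 581054/207025 ≠ 1/3 ⇒ order 2.
b·Ac: 9/5·(-12/35) + 1/5·(-764/975) = -26408/34125 ≠ 1/6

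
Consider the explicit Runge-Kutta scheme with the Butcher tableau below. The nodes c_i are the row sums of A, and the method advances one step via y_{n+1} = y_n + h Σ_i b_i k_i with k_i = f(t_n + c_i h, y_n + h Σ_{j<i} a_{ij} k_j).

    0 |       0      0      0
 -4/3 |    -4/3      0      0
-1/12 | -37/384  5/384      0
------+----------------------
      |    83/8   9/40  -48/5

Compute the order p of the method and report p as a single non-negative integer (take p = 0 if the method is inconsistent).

3

b = (83/8, 9/40, -48/5)
c = (0, -4/3, -1/12)
Ac = (0, 0, -5/288)
Σ b_i: 83/8·1 + 9/40·1 + (-48/5)·1 = 1 ✓
b·c: 9/40·(-4/3) + (-48/5)·(-1/12) = 1/2 ✓
b·c²: 9/40·16/9 + (-48/5)·1/144 = 1/3 ✓
b·Ac: (-48/5)·(-5/288) = 1/6 ✓; 3 stages ⇒ order 3.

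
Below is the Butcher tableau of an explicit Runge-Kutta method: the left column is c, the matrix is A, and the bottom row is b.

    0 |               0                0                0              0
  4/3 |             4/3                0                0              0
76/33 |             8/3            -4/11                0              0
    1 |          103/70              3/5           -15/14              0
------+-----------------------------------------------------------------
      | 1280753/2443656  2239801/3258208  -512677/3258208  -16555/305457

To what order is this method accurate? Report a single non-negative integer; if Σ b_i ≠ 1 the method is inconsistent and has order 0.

3

b = (1280753/2443656, 2239801/3258208, -512677/3258208, -16555/305457)
c = (0, 4/3, 76/33, 1)
Ac = (0, 0, -16/33, -642/385)
Σ b_i: 1280753/2443656·1 + 2239801/3258208·1 + (-512677/3258208)·1 + (-16555/305457)·1 = 1 ✓
b·c: 2239801/3258208·4/3 + (-512677/3258208)·76/33 + (-16555/305457)·1 = 1/2 ✓
b·c²: 2239801/3258208·16/9 + (-512677/3258208)·5776/1089 + (-16555/305457)·1 = 1/3 ✓
b·Ac: (-512677/3258208)·(-16/33) + (-16555/305457)·(-642/385) = 1/6 ✓
b·c³: 2239801/3258208·64/27 + (-512677/3258208)·438976/35937 + (-16555/305457)·1 = -10486489/30240243 ≠ 1/4 ⇒ order 3.
b·(c∘Ac): (-512677/3258208)·(-1216/1089) + (-16555/305457)·(-642/385) = 243824/916371 ≠ 1/8
b·Ac²: (-512677/3258208)·(-64/99) + (-16555/305457)·(-58648/12705) = 1182406/3360027 ≠ 1/12
b·A²c: (-16555/305457)·40/77 = -8600/305457 ≠ 1/24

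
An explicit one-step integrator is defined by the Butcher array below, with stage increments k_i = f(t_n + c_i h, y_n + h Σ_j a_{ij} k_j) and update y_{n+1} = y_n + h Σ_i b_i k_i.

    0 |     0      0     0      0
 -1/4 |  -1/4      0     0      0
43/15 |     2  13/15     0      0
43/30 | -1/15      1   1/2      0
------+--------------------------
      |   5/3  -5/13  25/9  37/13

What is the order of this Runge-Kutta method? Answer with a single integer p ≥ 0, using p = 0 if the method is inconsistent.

0

b = (5/3, -5/13, 25/9, 37/13)
c = (0, -1/4, 43/15, 43/30)
Ac = (0, 0, -13/60, 71/60)
Σ b_i: 5/3·1 + (-5/13)·1 + 25/9·1 + 37/13·1 = 808/117 ≠ 1 ⇒ order 0.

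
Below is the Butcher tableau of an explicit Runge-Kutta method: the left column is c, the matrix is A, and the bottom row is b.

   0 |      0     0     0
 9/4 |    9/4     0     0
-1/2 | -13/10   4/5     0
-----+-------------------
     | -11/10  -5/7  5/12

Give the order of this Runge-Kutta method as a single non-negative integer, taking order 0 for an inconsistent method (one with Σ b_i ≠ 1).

0

b = (-11/10, -5/7, 5/12)
c = (0, 9/4, -1/2)
Ac = (0, 0, 9/5)
Σ b_i: (-11/10)·1 + (-5/7)·1 + 5/12·1 = -587/420 ≠ 1 ⇒ order 0.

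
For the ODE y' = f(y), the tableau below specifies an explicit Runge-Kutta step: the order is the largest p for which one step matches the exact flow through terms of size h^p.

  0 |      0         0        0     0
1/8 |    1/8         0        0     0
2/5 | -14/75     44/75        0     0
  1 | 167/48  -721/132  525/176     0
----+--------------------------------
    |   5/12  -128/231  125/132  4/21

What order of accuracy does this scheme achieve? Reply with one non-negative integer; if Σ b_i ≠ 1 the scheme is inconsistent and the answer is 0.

4

b = (5/12, -128/231, 125/132, 4/21)
c = (0, 1/8, 2/5, 1)
Ac = (0, 0, 11/150, 49/96)
Σ b_i: 5/12·1 + (-128/231)·1 + 125/132·1 + 4/21·1 = 1 ✓
b·c: (-128/231)·1/8 + 125/132·2/5 + 4/21·1 = 1/2 ✓
b·c²: (-128/231)·1/64 + 125/132·4/25 + 4/21·1 = 1/3 ✓
b·Ac: 125/132·11/150 + 4/21·49/96 = 1/6 ✓
b·c³: (-128/231)·1/512 + 125/132·8/125 + 4/21·1 = 1/4 ✓
b·(c∘Ac): 125/132·11/375 + 4/21·49/96 = 1/8 ✓
b·Ac²: 125/132·11/1200 + 4/21·301/768 = 1/12 ✓
b·A²c: 4/21·7/32 = 1/24 ✓; 4 stages ⇒ order 4.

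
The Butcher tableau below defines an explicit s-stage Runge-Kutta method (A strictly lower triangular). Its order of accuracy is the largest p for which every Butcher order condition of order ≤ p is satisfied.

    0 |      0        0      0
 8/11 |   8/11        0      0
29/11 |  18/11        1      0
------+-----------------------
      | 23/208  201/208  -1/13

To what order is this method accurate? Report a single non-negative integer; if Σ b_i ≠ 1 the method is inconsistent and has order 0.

b = (23/208, 201/208, -1/13)
c = (0, 8/11, 29/11)
Ac = (0, 0, 8/11)
Σ b_i: 23/208·1 + 201/208·1 + (-1/13)·1 = 1 ✓
b·c: 201/208·8/11 + (-1/13)·29/11 = 1/2 ✓
b·c²: 201/208·64/121 + (-1/13)·841/121 = -37/1573 ≠ 1/3 ⇒ order 2.
b·Ac: (-1/13)·8/11 = -8/143 ≠ 1/6

2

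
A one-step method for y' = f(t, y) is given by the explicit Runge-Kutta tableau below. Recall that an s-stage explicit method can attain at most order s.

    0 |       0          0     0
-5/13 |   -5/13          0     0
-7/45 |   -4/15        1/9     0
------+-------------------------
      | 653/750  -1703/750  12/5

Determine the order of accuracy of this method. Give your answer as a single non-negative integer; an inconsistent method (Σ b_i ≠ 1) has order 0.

2

b = (653/750, -1703/750, 12/5)
c = (0, -5/13, -7/45)
Ac = (0, 0, -5/117)
Σ b_i: 653/750·1 + (-1703/750)·1 + 12/5·1 = 1 ✓
b·c: (-1703/750)·(-5/13) + 12/5·(-7/45) = 1/2 ✓
b·c²: (-1703/750)·25/169 + 12/5·49/2025 = -24379/87750 ≠ 1/3 ⇒ order 2.
b·Ac: 12/5·(-5/117) = -4/39 ≠ 1/6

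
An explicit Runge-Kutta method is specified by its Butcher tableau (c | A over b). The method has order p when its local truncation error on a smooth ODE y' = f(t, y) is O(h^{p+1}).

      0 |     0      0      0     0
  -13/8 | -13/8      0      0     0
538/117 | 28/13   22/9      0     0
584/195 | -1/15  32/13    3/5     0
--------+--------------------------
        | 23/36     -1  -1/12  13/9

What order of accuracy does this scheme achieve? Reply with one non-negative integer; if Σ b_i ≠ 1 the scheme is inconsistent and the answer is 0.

1

b = (23/36, -1, -1/12, 13/9)
c = (0, -13/8, 538/117, 584/195)
Ac = (0, 0, -143/36, -242/195)
Σ b_i: 23/36·1 + (-1)·1 + (-1/12)·1 + 13/9·1 = 1 ✓
b·c: (-1)·(-13/8) + (-1/12)·538/117 + 13/9·584/195 = 26057/4680 ≠ 1/2 ⇒ order 1.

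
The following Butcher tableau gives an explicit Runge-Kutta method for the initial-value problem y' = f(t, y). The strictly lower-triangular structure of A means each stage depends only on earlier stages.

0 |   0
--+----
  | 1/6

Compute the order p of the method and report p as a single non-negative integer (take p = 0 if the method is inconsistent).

b = (1/6)
c = (0)
Σ b_i: 1/6·1 = 1/6 ≠ 1 ⇒ order 0.

0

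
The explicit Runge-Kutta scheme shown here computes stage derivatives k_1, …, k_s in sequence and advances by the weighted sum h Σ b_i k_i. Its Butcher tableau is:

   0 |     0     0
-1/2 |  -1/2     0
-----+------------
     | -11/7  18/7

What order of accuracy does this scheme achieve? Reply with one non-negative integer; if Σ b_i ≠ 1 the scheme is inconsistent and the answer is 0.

b = (-11/7, 18/7)
c = (0, -1/2)
Σ b_i: (-11/7)·1 + 18/7·1 = 1 ✓
b·c: 18/7·(-1/2) = -9/7 ≠ 1/2 ⇒ order 1.

1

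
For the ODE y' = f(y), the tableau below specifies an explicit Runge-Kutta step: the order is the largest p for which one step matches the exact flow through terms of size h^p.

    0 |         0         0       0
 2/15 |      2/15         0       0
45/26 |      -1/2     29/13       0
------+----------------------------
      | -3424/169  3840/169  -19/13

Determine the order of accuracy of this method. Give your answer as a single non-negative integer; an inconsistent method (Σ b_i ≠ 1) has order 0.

2

b = (-3424/169, 3840/169, -19/13)
c = (0, 2/15, 45/26)
Ac = (0, 0, 58/195)
Σ b_i: (-3424/169)·1 + 3840/169·1 + (-19/13)·1 = 1 ✓
b·c: 3840/169·2/15 + (-19/13)·45/26 = 1/2 ✓
b·c²: 3840/169·4/225 + (-19/13)·2025/676 = -523877/131820 ≠ 1/3 ⇒ order 2.
b·Ac: (-19/13)·58/195 = -1102/2535 ≠ 1/6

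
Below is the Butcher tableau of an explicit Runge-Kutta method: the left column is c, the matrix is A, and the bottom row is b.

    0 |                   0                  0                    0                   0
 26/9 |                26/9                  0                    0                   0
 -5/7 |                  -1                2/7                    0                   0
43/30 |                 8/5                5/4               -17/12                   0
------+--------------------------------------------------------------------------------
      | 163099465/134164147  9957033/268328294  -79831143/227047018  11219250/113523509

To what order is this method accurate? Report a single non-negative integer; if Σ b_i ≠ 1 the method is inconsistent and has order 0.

3

b = (163099465/134164147, 9957033/268328294, -79831143/227047018, 11219250/113523509)
c = (0, 26/9, -5/7, 43/30)
Ac = (0, 0, 52/63, 1165/252)
Σ b_i: 163099465/134164147·1 + 9957033/268328294·1 + (-79831143/227047018)·1 + 11219250/113523509·1 = 1 ✓
b·c: 9957033/268328294·26/9 + (-79831143/227047018)·(-5/7) + 11219250/113523509·43/30 = 1/2 ✓
b·c²: 9957033/268328294·676/81 + (-79831143/227047018)·25/49 + 11219250/113523509·1849/900 = 1/3 ✓
b·Ac: (-79831143/227047018)·52/63 + 11219250/113523509·1165/252 = 1/6 ✓
b·c³: 9957033/268328294·17576/729 + (-79831143/227047018)·(-125/343) + 11219250/113523509·79507/27000 = 10250557705/7802161164 ≠ 1/4 ⇒ order 3.
b·(c∘Ac): (-79831143/227047018)·(-260/441) + 11219250/113523509·10019/1512 = 320319365/371531484 ≠ 1/8
b·Ac²: (-79831143/227047018)·1352/567 + 11219250/113523509·154145/15876 = 5198748013/42911886402 ≠ 1/12
b·A²c: 11219250/113523509·(-221/189) = -118069250/1021711581 ≠ 1/24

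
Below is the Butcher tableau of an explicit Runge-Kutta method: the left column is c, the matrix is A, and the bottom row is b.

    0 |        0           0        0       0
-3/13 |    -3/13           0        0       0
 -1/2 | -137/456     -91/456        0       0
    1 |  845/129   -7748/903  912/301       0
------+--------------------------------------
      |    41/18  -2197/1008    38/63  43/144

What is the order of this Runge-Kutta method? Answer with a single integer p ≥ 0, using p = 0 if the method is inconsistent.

4

b = (41/18, -2197/1008, 38/63, 43/144)
c = (0, -3/13, -1/2, 1)
Ac = (0, 0, 7/152, 20/43)
Σ b_i: 41/18·1 + (-2197/1008)·1 + 38/63·1 + 43/144·1 = 1 ✓
b·c: (-2197/1008)·(-3/13) + 38/63·(-1/2) + 43/144·1 = 1/2 ✓
b·c²: (-2197/1008)·9/169 + 38/63·1/4 + 43/144·1 = 1/3 ✓
b·Ac: 38/63·7/152 + 43/144·20/43 = 1/6 ✓
b·c³: (-2197/1008)·(-27/2197) + 38/63·(-1/8) + 43/144·1 = 1/4 ✓
b·(c∘Ac): 38/63·(-7/304) + 43/144·20/43 = 1/8 ✓
b·Ac²: 38/63·(-21/1976) + 43/144·168/559 = 1/12 ✓
b·A²c: 43/144·6/43 = 1/24 ✓; 4 stages ⇒ order 4.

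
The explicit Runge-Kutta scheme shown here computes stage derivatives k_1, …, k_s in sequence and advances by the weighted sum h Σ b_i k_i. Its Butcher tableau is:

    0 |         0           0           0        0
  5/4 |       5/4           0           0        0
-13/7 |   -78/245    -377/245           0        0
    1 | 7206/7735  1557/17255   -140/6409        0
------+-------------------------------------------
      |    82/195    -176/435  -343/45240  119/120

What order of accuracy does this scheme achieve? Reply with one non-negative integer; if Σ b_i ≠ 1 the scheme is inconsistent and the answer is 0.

4

b = (82/195, -176/435, -343/45240, 119/120)
c = (0, 5/4, -13/7, 1)
Ac = (0, 0, -377/196, 73/476)
Σ b_i: 82/195·1 + (-176/435)·1 + (-343/45240)·1 + 119/120·1 = 1 ✓
b·c: (-176/435)·5/4 + (-343/45240)·(-13/7) + 119/120·1 = 1/2 ✓
b·c²: (-176/435)·25/16 + (-343/45240)·169/49 + 119/120·1 = 1/3 ✓
b·Ac: (-343/45240)·(-377/196) + 119/120·73/476 = 1/6 ✓
b·c³: (-176/435)·125/64 + (-343/45240)·(-2197/343) + 119/120·1 = 1/4 ✓
b·(c∘Ac): (-343/45240)·4901/1372 + 119/120·73/476 = 1/8 ✓
b·Ac²: (-343/45240)·(-1885/784) + 119/120·125/1904 = 1/12 ✓
b·A²c: 119/120·5/119 = 1/24 ✓; 4 stages ⇒ order 4.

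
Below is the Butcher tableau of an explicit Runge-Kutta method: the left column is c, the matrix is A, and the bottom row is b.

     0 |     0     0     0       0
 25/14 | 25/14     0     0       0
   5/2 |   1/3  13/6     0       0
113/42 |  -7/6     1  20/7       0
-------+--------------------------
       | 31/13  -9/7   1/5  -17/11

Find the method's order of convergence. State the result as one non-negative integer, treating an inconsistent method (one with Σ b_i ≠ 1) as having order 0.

0

b = (31/13, -9/7, 1/5, -17/11)
c = (0, 25/14, 5/2, 113/42)
Ac = (0, 0, 325/84, 125/14)
Σ b_i: 31/13·1 + (-9/7)·1 + 1/5·1 + (-17/11)·1 = -1234/5005 ≠ 1 ⇒ order 0.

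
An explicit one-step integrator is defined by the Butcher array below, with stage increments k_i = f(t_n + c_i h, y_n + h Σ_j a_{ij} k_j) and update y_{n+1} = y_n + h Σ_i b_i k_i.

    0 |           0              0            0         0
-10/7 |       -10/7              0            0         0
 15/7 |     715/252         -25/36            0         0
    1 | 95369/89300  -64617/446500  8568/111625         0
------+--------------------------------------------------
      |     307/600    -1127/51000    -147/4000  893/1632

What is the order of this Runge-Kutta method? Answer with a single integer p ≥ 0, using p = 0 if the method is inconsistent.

4

b = (307/600, -1127/51000, -147/4000, 893/1632)
c = (0, -10/7, 15/7, 1)
Ac = (0, 0, 125/126, 663/1786)
Σ b_i: 307/600·1 + (-1127/51000)·1 + (-147/4000)·1 + 893/1632·1 = 1 ✓
b·c: (-1127/51000)·(-10/7) + (-147/4000)·15/7 + 893/1632·1 = 1/2 ✓
b·c²: (-1127/51000)·100/49 + (-147/4000)·225/49 + 893/1632·1 = 1/3 ✓
b·Ac: (-147/4000)·125/126 + 893/1632·663/1786 = 1/6 ✓
b·c³: (-1127/51000)·(-1000/343) + (-147/4000)·3375/343 + 893/1632·1 = 1/4 ✓
b·(c∘Ac): (-147/4000)·625/294 + 893/1632·663/1786 = 1/8 ✓
b·Ac²: (-147/4000)·(-625/441) + 893/1632·51/893 = 1/12 ✓
b·A²c: 893/1632·68/893 = 1/24 ✓; 4 stages ⇒ order 4.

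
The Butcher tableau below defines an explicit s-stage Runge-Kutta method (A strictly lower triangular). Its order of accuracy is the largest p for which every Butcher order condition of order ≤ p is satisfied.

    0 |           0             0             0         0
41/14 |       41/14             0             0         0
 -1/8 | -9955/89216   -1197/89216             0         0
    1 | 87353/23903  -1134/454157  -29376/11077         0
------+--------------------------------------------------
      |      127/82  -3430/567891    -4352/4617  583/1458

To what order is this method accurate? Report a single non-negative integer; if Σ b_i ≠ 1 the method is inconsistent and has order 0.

4

b = (127/82, -3430/567891, -4352/4617, 583/1458)
c = (0, 41/14, -1/8, 1)
Ac = (0, 0, -171/4352, 189/583)
Σ b_i: 127/82·1 + (-3430/567891)·1 + (-4352/4617)·1 + 583/1458·1 = 1 ✓
b·c: (-3430/567891)·41/14 + (-4352/4617)·(-1/8) + 583/1458·1 = 1/2 ✓
b·c²: (-3430/567891)·1681/196 + (-4352/4617)·1/64 + 583/1458·1 = 1/3 ✓
b·Ac: (-4352/4617)·(-171/4352) + 583/1458·189/583 = 1/6 ✓
b·c³: (-3430/567891)·68921/2744 + (-4352/4617)·(-1/512) + 583/1458·1 = 1/4 ✓
b·(c∘Ac): (-4352/4617)·171/34816 + 583/1458·189/583 = 1/8 ✓
b·Ac²: (-4352/4617)·(-7011/60928) + 583/1458·(-513/8162) = 1/12 ✓
b·A²c: 583/1458·243/2332 = 1/24 ✓; 4 stages ⇒ order 4.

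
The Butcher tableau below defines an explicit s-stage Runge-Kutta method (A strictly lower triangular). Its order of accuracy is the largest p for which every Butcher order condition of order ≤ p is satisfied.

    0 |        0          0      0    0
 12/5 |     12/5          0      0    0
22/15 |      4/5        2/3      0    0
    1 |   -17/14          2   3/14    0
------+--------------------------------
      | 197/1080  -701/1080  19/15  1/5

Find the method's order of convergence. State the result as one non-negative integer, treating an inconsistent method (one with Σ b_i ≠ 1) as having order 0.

2

b = (197/1080, -701/1080, 19/15, 1/5)
c = (0, 12/5, 22/15, 1)
Ac = (0, 0, 8/5, 179/35)
Σ b_i: 197/1080·1 + (-701/1080)·1 + 19/15·1 + 1/5·1 = 1 ✓
b·c: (-701/1080)·12/5 + 19/15·22/15 + 1/5·1 = 1/2 ✓
b·c²: (-701/1080)·144/25 + 19/15·484/225 + 1/5·1 = -2747/3375 ≠ 1/3 ⇒ order 2.
b·Ac: 19/15·8/5 + 1/5·179/35 = 1601/525 ≠ 1/6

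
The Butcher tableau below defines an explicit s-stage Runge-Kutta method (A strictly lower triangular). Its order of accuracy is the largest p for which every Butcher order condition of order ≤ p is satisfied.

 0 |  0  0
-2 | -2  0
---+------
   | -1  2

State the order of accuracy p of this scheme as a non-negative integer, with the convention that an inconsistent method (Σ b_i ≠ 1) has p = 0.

b = (-1, 2)
c = (0, -2)
Σ b_i: (-1)·1 + 2·1 = 1 ✓
b·c: 2·(-2) = -4 ≠ 1/2 ⇒ order 1.

1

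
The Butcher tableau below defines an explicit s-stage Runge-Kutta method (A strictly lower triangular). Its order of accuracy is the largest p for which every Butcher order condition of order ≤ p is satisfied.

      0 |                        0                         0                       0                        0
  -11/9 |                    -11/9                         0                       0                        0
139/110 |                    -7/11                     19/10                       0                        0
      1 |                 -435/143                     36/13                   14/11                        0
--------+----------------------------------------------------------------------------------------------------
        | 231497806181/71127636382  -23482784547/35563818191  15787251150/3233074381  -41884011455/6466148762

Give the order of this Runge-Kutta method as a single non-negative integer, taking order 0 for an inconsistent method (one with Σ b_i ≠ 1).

3

b = (231497806181/71127636382, -23482784547/35563818191, 15787251150/3233074381, -41884011455/6466148762)
c = (0, -11/9, 139/110, 1)
Ac = (0, 0, -209/90, -13971/7865)
Σ b_i: 231497806181/71127636382·1 + (-23482784547/35563818191)·1 + 15787251150/3233074381·1 + (-41884011455/6466148762)·1 = 1 ✓
b·c: (-23482784547/35563818191)·(-11/9) + 15787251150/3233074381·139/110 + (-41884011455/6466148762)·1 = 1/2 ✓
b·c²: (-23482784547/35563818191)·121/81 + 15787251150/3233074381·19321/12100 + (-41884011455/6466148762)·1 = 1/3 ✓
b·Ac: 15787251150/3233074381·(-209/90) + (-41884011455/6466148762)·(-13971/7865) = 1/6 ✓
b·c³: (-23482784547/35563818191)·(-1331/729) + 15787251150/3233074381·2685619/1331000 + (-41884011455/6466148762)·1 = 87973404216589/19204461823140 ≠ 1/4 ⇒ order 3.
b·(c∘Ac): 15787251150/3233074381·(-2641/900) + (-41884011455/6466148762)·(-13971/7865) = -27379380755/9699223143 ≠ 1/8
b·Ac²: 15787251150/3233074381·2299/810 + (-41884011455/6466148762)·48034099/7786350 = -501235087513099/19204461823140 ≠ 1/12
b·A²c: (-41884011455/6466148762)·(-133/45) = 1114114704703/58195338858 ≠ 1/24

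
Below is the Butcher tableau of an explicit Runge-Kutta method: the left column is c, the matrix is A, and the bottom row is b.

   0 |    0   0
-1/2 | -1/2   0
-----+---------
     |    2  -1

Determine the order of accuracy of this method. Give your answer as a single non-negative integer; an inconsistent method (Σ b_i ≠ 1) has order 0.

b = (2, -1)
c = (0, -1/2)
Σ b_i: 2·1 + (-1)·1 = 1 ✓
b·c: (-1)·(-1/2) = 1/2 ✓; 2 stages ⇒ order 2.

2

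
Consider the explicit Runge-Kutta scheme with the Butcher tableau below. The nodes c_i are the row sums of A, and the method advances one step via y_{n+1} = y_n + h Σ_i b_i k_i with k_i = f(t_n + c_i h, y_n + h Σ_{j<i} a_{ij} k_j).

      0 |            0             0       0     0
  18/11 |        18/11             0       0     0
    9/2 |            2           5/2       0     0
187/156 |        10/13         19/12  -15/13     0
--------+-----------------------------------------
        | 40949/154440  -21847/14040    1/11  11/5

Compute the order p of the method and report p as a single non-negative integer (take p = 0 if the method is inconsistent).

2

b = (40949/154440, -21847/14040, 1/11, 11/5)
c = (0, 18/11, 9/2, 187/156)
Ac = (0, 0, 45/11, -372/143)
Σ b_i: 40949/154440·1 + (-21847/14040)·1 + 1/11·1 + 11/5·1 = 1 ✓
b·c: (-21847/14040)·18/11 + 1/11·9/2 + 11/5·187/156 = 1/2 ✓
b·c²: (-21847/14040)·324/121 + 1/11·81/4 + 11/5·34969/24336 = 12301583/14723280 ≠ 1/3 ⇒ order 2.
b·Ac: 1/11·45/11 + 11/5·(-372/143) = -42087/7865 ≠ 1/6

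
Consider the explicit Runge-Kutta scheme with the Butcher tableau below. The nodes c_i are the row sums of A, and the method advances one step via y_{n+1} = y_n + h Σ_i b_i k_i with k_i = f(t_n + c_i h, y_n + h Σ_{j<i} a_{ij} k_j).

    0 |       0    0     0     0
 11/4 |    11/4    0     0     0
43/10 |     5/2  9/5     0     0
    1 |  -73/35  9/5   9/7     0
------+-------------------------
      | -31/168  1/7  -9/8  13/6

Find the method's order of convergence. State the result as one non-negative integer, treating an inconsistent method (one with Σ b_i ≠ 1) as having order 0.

b = (-31/168, 1/7, -9/8, 13/6)
c = (0, 11/4, 43/10, 1)
Ac = (0, 0, 99/20, 1467/140)
Σ b_i: (-31/168)·1 + 1/7·1 + (-9/8)·1 + 13/6·1 = 1 ✓
b·c: 1/7·11/4 + (-9/8)·43/10 + 13/6·1 = -3827/1680 ≠ 1/2 ⇒ order 1.

1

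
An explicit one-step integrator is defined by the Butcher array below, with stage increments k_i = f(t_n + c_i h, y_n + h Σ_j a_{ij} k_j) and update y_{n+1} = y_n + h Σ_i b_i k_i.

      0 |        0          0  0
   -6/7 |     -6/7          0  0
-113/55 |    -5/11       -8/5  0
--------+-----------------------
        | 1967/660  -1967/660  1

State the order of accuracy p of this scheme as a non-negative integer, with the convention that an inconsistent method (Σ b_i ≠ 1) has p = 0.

2

b = (1967/660, -1967/660, 1)
c = (0, -6/7, -113/55)
Ac = (0, 0, 48/35)
Σ b_i: 1967/660·1 + (-1967/660)·1 + 1·1 = 1 ✓
b·c: (-1967/660)·(-6/7) + 1·(-113/55) = 1/2 ✓
b·c²: (-1967/660)·36/49 + 1·12769/3025 = 43018/21175 ≠ 1/3 ⇒ order 2.
b·Ac: 1·48/35 = 48/35 ≠ 1/6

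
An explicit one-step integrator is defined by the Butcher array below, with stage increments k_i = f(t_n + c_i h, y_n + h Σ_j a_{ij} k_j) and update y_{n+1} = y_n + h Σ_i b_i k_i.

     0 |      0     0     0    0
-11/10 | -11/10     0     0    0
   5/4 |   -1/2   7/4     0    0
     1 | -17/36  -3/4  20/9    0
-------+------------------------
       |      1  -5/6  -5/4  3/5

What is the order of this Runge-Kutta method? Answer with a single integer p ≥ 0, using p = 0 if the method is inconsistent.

b = (1, -5/6, -5/4, 3/5)
c = (0, -11/10, 5/4, 1)
Ac = (0, 0, -77/40, 1297/360)
Σ b_i: 1·1 + (-5/6)·1 + (-5/4)·1 + 3/5·1 = -29/60 ≠ 1 ⇒ order 0.

0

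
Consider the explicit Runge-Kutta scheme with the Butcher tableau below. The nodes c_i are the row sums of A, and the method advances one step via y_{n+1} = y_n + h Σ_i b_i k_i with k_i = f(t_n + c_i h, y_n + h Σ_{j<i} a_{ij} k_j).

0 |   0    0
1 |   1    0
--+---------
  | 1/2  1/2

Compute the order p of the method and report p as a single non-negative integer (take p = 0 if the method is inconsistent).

b = (1/2, 1/2)
c = (0, 1)
Σ b_i: 1/2·1 + 1/2·1 = 1 ✓
b·c: 1/2·1 = 1/2 ✓; 2 stages ⇒ order 2.

2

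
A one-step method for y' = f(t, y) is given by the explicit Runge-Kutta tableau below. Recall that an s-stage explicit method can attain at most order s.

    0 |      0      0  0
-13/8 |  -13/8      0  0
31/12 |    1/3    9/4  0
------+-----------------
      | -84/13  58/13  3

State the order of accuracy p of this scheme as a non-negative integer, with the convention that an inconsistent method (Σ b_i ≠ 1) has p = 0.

b = (-84/13, 58/13, 3)
c = (0, -13/8, 31/12)
Ac = (0, 0, -117/32)
Σ b_i: (-84/13)·1 + 58/13·1 + 3·1 = 1 ✓
b·c: 58/13·(-13/8) + 3·31/12 = 1/2 ✓
b·c²: 58/13·169/64 + 3·961/144 = 3053/96 ≠ 1/3 ⇒ order 2.
b·Ac: 3·(-117/32) = -351/32 ≠ 1/6

2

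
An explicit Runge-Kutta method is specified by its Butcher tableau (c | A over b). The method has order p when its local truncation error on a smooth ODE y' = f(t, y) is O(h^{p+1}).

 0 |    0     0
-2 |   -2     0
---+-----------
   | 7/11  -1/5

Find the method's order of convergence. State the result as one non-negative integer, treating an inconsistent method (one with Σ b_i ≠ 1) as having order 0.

b = (7/11, -1/5)
c = (0, -2)
Σ b_i: 7/11·1 + (-1/5)·1 = 24/55 ≠ 1 ⇒ order 0.

0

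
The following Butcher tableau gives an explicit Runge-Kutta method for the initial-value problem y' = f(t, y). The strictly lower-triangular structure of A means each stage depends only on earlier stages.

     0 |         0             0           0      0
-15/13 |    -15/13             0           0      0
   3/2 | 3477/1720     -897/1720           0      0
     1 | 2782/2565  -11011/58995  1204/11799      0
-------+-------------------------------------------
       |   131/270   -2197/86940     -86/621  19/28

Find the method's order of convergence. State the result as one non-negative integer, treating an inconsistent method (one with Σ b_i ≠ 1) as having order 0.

b = (131/270, -2197/86940, -86/621, 19/28)
c = (0, -15/13, 3/2, 1)
Ac = (0, 0, 207/344, 7/19)
Σ b_i: 131/270·1 + (-2197/86940)·1 + (-86/621)·1 + 19/28·1 = 1 ✓
b·c: (-2197/86940)·(-15/13) + (-86/621)·3/2 + 19/28·1 = 1/2 ✓
b·c²: (-2197/86940)·225/169 + (-86/621)·9/4 + 19/28·1 = 1/3 ✓
b·Ac: (-86/621)·207/344 + 19/28·7/19 = 1/6 ✓
b·c³: (-2197/86940)·(-3375/2197) + (-86/621)·27/8 + 19/28·1 = 1/4 ✓
b·(c∘Ac): (-86/621)·621/688 + 19/28·7/19 = 1/8 ✓
b·Ac²: (-86/621)·(-3105/4472) + 19/28·(-14/741) = 1/12 ✓
b·A²c: 19/28·7/114 = 1/24 ✓; 4 stages ⇒ order 4.

4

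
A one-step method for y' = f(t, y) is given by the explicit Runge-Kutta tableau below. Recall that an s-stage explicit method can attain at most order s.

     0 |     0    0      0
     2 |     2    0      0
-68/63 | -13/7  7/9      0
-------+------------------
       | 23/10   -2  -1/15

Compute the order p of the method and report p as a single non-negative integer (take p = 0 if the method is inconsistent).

b = (23/10, -2, -1/15)
c = (0, 2, -68/63)
Ac = (0, 0, 14/9)
Σ b_i: 23/10·1 + (-2)·1 + (-1/15)·1 = 7/30 ≠ 1 ⇒ order 0.

0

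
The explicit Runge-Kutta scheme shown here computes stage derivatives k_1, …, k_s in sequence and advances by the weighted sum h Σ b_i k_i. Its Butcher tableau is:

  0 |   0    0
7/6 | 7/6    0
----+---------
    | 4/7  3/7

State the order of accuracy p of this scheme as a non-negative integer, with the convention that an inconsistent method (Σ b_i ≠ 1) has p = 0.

b = (4/7, 3/7)
c = (0, 7/6)
Σ b_i: 4/7·1 + 3/7·1 = 1 ✓
b·c: 3/7·7/6 = 1/2 ✓; 2 stages ⇒ order 2.

2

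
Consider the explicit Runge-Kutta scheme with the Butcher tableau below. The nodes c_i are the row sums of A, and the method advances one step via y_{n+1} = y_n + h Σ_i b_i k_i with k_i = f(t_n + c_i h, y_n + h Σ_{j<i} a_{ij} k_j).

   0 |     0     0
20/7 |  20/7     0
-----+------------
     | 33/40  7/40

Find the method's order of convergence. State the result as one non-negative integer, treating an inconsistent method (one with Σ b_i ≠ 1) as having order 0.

2

b = (33/40, 7/40)
c = (0, 20/7)
Σ b_i: 33/40·1 + 7/40·1 = 1 ✓
b·c: 7/40·20/7 = 1/2 ✓; 2 stages ⇒ order 2.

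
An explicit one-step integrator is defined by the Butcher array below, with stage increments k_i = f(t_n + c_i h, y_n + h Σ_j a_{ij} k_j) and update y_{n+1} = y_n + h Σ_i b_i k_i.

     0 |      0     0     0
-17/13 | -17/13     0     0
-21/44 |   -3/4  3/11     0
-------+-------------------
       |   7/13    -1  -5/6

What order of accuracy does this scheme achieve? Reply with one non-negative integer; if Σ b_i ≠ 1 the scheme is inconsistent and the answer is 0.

b = (7/13, -1, -5/6)
c = (0, -17/13, -21/44)
Ac = (0, 0, -51/143)
Σ b_i: 7/13·1 + (-1)·1 + (-5/6)·1 = -101/78 ≠ 1 ⇒ order 0.

0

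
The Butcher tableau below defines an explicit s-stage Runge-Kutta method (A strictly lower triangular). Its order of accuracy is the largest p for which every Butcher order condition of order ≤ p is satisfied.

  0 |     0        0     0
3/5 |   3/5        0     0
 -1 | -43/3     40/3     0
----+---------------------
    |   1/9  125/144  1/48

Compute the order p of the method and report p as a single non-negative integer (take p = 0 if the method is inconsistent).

3

b = (1/9, 125/144, 1/48)
c = (0, 3/5, -1)
Ac = (0, 0, 8)
Σ b_i: 1/9·1 + 125/144·1 + 1/48·1 = 1 ✓
b·c: 125/144·3/5 + 1/48·(-1) = 1/2 ✓
b·c²: 125/144·9/25 + 1/48·1 = 1/3 ✓
b·Ac: 1/48·8 = 1/6 ✓; 3 stages ⇒ order 3.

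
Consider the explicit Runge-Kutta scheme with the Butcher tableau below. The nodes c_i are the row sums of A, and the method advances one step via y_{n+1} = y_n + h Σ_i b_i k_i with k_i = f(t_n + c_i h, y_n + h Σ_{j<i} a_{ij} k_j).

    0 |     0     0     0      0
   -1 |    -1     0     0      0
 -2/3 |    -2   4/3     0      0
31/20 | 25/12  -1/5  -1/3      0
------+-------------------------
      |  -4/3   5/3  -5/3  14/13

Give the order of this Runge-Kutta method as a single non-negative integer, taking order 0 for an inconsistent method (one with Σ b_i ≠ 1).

0

b = (-4/3, 5/3, -5/3, 14/13)
c = (0, -1, -2/3, 31/20)
Ac = (0, 0, -4/3, 19/45)
Σ b_i: (-4/3)·1 + 5/3·1 + (-5/3)·1 + 14/13·1 = -10/39 ≠ 1 ⇒ order 0.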